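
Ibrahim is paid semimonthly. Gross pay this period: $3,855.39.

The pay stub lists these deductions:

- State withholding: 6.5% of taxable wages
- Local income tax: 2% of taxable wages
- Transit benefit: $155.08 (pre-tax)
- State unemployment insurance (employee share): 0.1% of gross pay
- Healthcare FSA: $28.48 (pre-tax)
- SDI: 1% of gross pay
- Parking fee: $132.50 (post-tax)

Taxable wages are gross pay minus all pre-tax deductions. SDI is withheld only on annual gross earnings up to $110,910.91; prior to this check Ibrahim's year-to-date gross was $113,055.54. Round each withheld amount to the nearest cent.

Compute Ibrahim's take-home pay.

Healthcare FSA: $28.48
Transit benefit: $155.08
Pre-tax total = $28.48 + $155.08 = $183.56
Taxable wages = $3,855.39 − $183.56 = $3,671.83
State withholding: $3,671.83 × 0.065 = $238.67
Local income tax: $3,671.83 × 0.02 = $73.44
SDI: annual cap $110,910.91 already reached (YTD $113,055.54), so $0.00
State unemployment insurance (employee share): $3,855.39 × 0.001 = $3.86
Parking fee: $132.50
Total deductions = $28.48 + $155.08 + $238.67 + $73.44 + $0.00 + $3.86 + $132.50 = $632.03
Net pay = $3,855.39 − $632.03 = $3,223.36

$3,223.36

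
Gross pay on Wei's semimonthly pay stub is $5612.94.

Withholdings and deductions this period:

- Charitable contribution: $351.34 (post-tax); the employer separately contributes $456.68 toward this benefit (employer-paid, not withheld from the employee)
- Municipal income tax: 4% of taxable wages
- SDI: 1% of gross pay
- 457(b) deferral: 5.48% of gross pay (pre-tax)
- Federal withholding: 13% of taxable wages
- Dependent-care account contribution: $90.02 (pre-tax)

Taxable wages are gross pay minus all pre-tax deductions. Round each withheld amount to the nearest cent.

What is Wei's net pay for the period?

$3921.26

457(b) deferral: $5612.94 × 0.0548 = $307.59
Dependent-care account contribution: $90.02
Pre-tax total = $307.59 + $90.02 = $397.61
Taxable wages = $5612.94 − $397.61 = $5215.33
Federal withholding: $5215.33 × 0.13 = $677.99
Municipal income tax: $5215.33 × 0.04 = $208.61
SDI: $5612.94 × 0.01 = $56.13
Charitable contribution: $351.34
(Employer's $456.68 toward charitable contribution is not withheld from the employee.)
Total deductions = $307.59 + $90.02 + $677.99 + $208.61 + $56.13 + $351.34 = $1691.68
Net pay = $5612.94 − $1691.68 = $3921.26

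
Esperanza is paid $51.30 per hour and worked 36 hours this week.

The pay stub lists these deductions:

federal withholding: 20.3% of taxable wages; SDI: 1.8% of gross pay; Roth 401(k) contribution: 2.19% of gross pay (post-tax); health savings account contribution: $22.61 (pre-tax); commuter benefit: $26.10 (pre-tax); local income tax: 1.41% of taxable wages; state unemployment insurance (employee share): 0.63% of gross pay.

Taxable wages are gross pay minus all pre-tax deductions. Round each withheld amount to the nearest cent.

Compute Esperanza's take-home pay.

$1322.42

Gross pay: 36 × $51.30 = $1846.80
Health savings account contribution: $22.61
Commuter benefit: $26.10
Pre-tax total = $22.61 + $26.10 = $48.71
Taxable wages = $1846.80 − $48.71 = $1798.09
Federal withholding: $1798.09 × 0.203 = $365.01
Local income tax: $1798.09 × 0.0141 = $25.35
SDI: $1846.80 × 0.018 = $33.24
State unemployment insurance (employee share): $1846.80 × 0.0063 = $11.63
Roth 401(k) contribution: $1846.80 × 0.0219 = $40.44
Total deductions = $22.61 + $26.10 + $365.01 + $25.35 + $33.24 + $11.63 + $40.44 = $524.38
Net pay = $1846.80 − $524.38 = $1322.42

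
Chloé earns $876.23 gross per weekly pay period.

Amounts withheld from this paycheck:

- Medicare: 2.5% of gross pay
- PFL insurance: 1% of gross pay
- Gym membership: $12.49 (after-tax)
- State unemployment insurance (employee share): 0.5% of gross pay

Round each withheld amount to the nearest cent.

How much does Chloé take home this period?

$828.69

Medicare: $876.23 × 0.025 = $21.91
State unemployment insurance (employee share): $876.23 × 0.005 = $4.38
PFL insurance: $876.23 × 0.01 = $8.76
Gym membership: $12.49
Total deductions = $21.91 + $4.38 + $8.76 + $12.49 = $47.54
Net pay = $876.23 − $47.54 = $828.69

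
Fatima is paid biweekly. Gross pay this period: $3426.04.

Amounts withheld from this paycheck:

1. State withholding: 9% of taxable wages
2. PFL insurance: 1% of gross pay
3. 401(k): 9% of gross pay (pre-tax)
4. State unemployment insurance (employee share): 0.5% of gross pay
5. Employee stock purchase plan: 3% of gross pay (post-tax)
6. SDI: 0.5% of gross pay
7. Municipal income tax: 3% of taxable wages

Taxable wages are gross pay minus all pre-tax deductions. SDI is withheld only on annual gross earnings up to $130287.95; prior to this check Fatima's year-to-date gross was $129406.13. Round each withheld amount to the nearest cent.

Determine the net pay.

$2585.00

401(k): $3426.04 × 0.09 = $308.34
Taxable wages = $3426.04 − $308.34 = $3117.70
State withholding: $3117.70 × 0.09 = $280.59
Municipal income tax: $3117.70 × 0.03 = $93.53
State unemployment insurance (employee share): $3426.04 × 0.005 = $17.13
SDI: only $130287.95 − $129406.13 = $881.82 of this check is subject → $881.82 × 0.005 = $4.41
PFL insurance: $3426.04 × 0.01 = $34.26
Employee stock purchase plan: $3426.04 × 0.03 = $102.78
Total deductions = $308.34 + $280.59 + $93.53 + $17.13 + $4.41 + $34.26 + $102.78 = $841.04
Net pay = $3426.04 − $841.04 = $2585.00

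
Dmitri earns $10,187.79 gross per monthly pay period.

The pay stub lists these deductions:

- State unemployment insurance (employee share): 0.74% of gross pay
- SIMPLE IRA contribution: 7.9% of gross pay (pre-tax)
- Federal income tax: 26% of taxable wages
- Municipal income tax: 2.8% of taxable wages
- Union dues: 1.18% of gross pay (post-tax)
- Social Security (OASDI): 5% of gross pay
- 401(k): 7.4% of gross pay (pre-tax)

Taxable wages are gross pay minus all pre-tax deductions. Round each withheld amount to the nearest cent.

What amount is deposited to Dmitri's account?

$5,438.89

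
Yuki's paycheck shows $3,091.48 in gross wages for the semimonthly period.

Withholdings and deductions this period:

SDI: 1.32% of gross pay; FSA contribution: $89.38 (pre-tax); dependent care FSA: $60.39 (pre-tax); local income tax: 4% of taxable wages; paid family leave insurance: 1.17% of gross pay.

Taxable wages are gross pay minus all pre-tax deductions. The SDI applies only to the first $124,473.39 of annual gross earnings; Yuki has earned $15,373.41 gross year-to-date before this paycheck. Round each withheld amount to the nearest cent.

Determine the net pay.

$2,747.06

FSA contribution: $89.38
Dependent care FSA: $60.39
Pre-tax total = $89.38 + $60.39 = $149.77
Taxable wages = $3,091.48 − $149.77 = $2,941.71
Local income tax: $2,941.71 × 0.04 = $117.67
Paid family leave insurance: $3,091.48 × 0.0117 = $36.17
SDI: cap not yet reached, full $3,091.48 is subject → $3,091.48 × 0.0132 = $40.81
Total deductions = $89.38 + $60.39 + $117.67 + $36.17 + $40.81 = $344.42
Net pay = $3,091.48 − $344.42 = $2,747.06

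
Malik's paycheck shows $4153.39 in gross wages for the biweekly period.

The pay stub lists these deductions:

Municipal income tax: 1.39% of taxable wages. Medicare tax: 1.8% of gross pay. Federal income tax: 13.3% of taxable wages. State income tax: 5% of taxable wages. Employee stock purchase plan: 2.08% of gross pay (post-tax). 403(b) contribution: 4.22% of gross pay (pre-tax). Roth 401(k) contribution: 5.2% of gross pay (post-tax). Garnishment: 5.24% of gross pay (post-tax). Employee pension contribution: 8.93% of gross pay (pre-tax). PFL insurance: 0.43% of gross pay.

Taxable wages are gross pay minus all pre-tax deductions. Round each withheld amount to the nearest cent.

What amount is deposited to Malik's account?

$2284.33

Employee pension contribution: $4153.39 × 0.0893 = $370.90
403(b) contribution: $4153.39 × 0.0422 = $175.27
Pre-tax total = $370.90 + $175.27 = $546.17
Taxable wages = $4153.39 − $546.17 = $3607.22
Federal income tax: $3607.22 × 0.133 = $479.76
State income tax: $3607.22 × 0.05 = $180.36
Municipal income tax: $3607.22 × 0.0139 = $50.14
Medicare tax: $4153.39 × 0.018 = $74.76
PFL insurance: $4153.39 × 0.0043 = $17.86
Garnishment: $4153.39 × 0.0524 = $217.64
Roth 401(k) contribution: $4153.39 × 0.052 = $215.98
Employee stock purchase plan: $4153.39 × 0.0208 = $86.39
Total deductions = $370.90 + $175.27 + $479.76 + $180.36 + $50.14 + $74.76 + $17.86 + $217.64 + $215.98 + $86.39 = $1869.06
Net pay = $4153.39 − $1869.06 = $2284.33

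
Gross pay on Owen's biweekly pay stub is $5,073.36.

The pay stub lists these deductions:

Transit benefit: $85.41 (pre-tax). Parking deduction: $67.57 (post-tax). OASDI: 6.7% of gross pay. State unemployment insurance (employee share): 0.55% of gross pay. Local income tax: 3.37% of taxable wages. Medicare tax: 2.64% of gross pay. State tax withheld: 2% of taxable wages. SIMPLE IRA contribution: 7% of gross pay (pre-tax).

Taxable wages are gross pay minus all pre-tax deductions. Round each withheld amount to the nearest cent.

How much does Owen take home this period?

$3,814.69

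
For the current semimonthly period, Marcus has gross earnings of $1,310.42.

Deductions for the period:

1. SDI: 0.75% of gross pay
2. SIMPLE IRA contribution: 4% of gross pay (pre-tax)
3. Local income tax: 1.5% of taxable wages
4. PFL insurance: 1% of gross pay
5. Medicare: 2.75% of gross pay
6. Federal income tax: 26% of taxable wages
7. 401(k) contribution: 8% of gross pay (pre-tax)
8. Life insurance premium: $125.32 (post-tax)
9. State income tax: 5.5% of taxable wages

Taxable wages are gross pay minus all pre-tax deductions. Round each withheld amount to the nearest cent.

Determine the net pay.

$588.34

SIMPLE IRA contribution: $1,310.42 × 0.04 = $52.42
401(k) contribution: $1,310.42 × 0.08 = $104.83
Pre-tax total = $52.42 + $104.83 = $157.25
Taxable wages = $1,310.42 − $157.25 = $1,153.17
State income tax: $1,153.17 × 0.055 = $63.42
Local income tax: $1,153.17 × 0.015 = $17.30
Federal income tax: $1,153.17 × 0.26 = $299.82
Medicare: $1,310.42 × 0.0275 = $36.04
PFL insurance: $1,310.42 × 0.01 = $13.10
SDI: $1,310.42 × 0.0075 = $9.83
Life insurance premium: $125.32
Total deductions = $52.42 + $104.83 + $63.42 + $17.30 + $299.82 + $36.04 + $13.10 + $9.83 + $125.32 = $722.08
Net pay = $1,310.42 − $722.08 = $588.34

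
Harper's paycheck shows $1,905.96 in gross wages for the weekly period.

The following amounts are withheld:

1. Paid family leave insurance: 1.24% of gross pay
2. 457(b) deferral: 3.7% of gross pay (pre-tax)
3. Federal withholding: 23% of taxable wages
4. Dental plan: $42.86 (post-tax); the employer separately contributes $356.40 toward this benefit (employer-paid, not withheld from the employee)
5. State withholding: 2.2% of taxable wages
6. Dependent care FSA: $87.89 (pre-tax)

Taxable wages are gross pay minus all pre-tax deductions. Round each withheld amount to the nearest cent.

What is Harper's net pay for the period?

$1,240.67

Dependent care FSA: $87.89
457(b) deferral: $1,905.96 × 0.037 = $70.52
Pre-tax total = $87.89 + $70.52 = $158.41
Taxable wages = $1,905.96 − $158.41 = $1,747.55
State withholding: $1,747.55 × 0.022 = $38.45
Federal withholding: $1,747.55 × 0.23 = $401.94
Paid family leave insurance: $1,905.96 × 0.0124 = $23.63
Dental plan: $42.86
(Employer's $356.40 toward dental plan is not withheld from the employee.)
Total deductions = $87.89 + $70.52 + $38.45 + $401.94 + $23.63 + $42.86 = $665.29
Net pay = $1,905.96 − $665.29 = $1,240.67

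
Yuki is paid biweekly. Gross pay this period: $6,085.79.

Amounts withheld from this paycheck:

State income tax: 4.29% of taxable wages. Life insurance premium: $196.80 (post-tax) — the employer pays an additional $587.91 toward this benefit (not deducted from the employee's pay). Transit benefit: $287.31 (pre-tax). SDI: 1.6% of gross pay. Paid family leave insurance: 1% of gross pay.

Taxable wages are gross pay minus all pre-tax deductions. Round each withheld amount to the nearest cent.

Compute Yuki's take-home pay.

$5,194.70

Transit benefit: $287.31
Taxable wages = $6,085.79 − $287.31 = $5,798.48
State income tax: $5,798.48 × 0.0429 = $248.75
SDI: $6,085.79 × 0.016 = $97.37
Paid family leave insurance: $6,085.79 × 0.01 = $60.86
Life insurance premium: $196.80
(Employer's $587.91 toward life insurance premium is not withheld from the employee.)
Total deductions = $287.31 + $248.75 + $97.37 + $60.86 + $196.80 = $891.09
Net pay = $6,085.79 − $891.09 = $5,194.70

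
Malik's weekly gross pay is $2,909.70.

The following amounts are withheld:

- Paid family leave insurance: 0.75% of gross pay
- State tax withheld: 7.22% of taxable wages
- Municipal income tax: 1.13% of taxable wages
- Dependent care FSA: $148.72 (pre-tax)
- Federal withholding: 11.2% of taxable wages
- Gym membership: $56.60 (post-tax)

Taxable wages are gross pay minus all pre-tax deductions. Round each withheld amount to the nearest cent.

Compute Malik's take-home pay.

$2,142.79

Dependent care FSA: $148.72
Taxable wages = $2,909.70 − $148.72 = $2,760.98
Federal withholding: $2,760.98 × 0.112 = $309.23
Municipal income tax: $2,760.98 × 0.0113 = $31.20
State tax withheld: $2,760.98 × 0.0722 = $199.34
Paid family leave insurance: $2,909.70 × 0.0075 = $21.82
Gym membership: $56.60
Total deductions = $148.72 + $309.23 + $31.20 + $199.34 + $21.82 + $56.60 = $766.91
Net pay = $2,909.70 − $766.91 = $2,142.79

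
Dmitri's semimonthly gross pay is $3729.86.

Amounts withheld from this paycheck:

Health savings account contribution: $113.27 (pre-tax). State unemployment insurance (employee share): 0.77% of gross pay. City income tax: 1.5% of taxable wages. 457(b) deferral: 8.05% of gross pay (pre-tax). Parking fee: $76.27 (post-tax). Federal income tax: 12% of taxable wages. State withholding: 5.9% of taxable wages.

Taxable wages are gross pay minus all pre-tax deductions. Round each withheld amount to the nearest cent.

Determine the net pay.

$2567.98

457(b) deferral: $3729.86 × 0.0805 = $300.25
Health savings account contribution: $113.27
Pre-tax total = $300.25 + $113.27 = $413.52
Taxable wages = $3729.86 − $413.52 = $3316.34
Federal income tax: $3316.34 × 0.12 = $397.96
State withholding: $3316.34 × 0.059 = $195.66
City income tax: $3316.34 × 0.015 = $49.75
State unemployment insurance (employee share): $3729.86 × 0.0077 = $28.72
Parking fee: $76.27
Total deductions = $300.25 + $113.27 + $397.96 + $195.66 + $49.75 + $28.72 + $76.27 = $1161.88
Net pay = $3729.86 − $1161.88 = $2567.98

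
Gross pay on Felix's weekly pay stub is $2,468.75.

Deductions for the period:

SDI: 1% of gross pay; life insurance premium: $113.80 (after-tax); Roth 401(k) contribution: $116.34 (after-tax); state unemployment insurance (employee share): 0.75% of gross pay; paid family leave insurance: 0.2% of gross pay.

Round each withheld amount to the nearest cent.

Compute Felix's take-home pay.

SDI: $2,468.75 × 0.01 = $24.69
Paid family leave insurance: $2,468.75 × 0.002 = $4.94
State unemployment insurance (employee share): $2,468.75 × 0.0075 = $18.52
Life insurance premium: $113.80
Roth 401(k) contribution: $116.34
Total deductions = $24.69 + $4.94 + $18.52 + $113.80 + $116.34 = $278.29
Net pay = $2,468.75 − $278.29 = $2,190.46

$2,190.46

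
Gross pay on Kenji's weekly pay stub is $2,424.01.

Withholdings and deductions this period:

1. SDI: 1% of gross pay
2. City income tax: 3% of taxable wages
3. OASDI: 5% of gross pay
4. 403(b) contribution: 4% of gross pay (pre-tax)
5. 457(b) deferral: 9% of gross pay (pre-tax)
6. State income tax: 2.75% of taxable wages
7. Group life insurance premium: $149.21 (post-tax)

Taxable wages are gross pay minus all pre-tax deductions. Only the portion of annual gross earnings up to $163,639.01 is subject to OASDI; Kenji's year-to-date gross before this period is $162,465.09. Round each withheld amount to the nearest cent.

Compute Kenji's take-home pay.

$1,755.48

403(b) contribution: $2,424.01 × 0.04 = $96.96
457(b) deferral: $2,424.01 × 0.09 = $218.16
Pre-tax total = $96.96 + $218.16 = $315.12
Taxable wages = $2,424.01 − $315.12 = $2,108.89
State income tax: $2,108.89 × 0.0275 = $57.99
City income tax: $2,108.89 × 0.03 = $63.27
SDI: $2,424.01 × 0.01 = $24.24
OASDI: only $163,639.01 − $162,465.09 = $1,173.92 of this check is subject → $1,173.92 × 0.05 = $58.70
Group life insurance premium: $149.21
Total deductions = $96.96 + $218.16 + $57.99 + $63.27 + $24.24 + $58.70 + $149.21 = $668.53
Net pay = $2,424.01 − $668.53 = $1,755.48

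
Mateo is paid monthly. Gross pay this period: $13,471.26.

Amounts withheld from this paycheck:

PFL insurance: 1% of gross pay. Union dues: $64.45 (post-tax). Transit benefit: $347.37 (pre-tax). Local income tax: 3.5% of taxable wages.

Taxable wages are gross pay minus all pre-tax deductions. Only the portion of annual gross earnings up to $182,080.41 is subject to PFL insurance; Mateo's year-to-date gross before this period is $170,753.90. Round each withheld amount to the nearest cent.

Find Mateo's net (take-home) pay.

$12,486.83

Transit benefit: $347.37
Taxable wages = $13,471.26 − $347.37 = $13,123.89
Local income tax: $13,123.89 × 0.035 = $459.34
PFL insurance: only $182,080.41 − $170,753.90 = $11,326.51 of this check is subject → $11,326.51 × 0.01 = $113.27
Union dues: $64.45
Total deductions = $347.37 + $459.34 + $113.27 + $64.45 = $984.43
Net pay = $13,471.26 − $984.43 = $12,486.83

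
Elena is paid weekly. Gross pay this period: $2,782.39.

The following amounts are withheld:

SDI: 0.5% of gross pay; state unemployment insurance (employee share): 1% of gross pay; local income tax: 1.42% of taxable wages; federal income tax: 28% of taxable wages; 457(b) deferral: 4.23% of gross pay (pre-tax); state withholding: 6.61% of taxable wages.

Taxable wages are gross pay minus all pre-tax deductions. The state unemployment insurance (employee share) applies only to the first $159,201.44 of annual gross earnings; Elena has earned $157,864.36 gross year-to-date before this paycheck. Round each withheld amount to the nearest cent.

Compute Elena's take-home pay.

457(b) deferral: $2,782.39 × 0.0423 = $117.70
Taxable wages = $2,782.39 − $117.70 = $2,664.69
State withholding: $2,664.69 × 0.0661 = $176.14
Local income tax: $2,664.69 × 0.0142 = $37.84
Federal income tax: $2,664.69 × 0.28 = $746.11
SDI: $2,782.39 × 0.005 = $13.91
State unemployment insurance (employee share): only $159,201.44 − $157,864.36 = $1,337.08 of this check is subject → $1,337.08 × 0.01 = $13.37
Total deductions = $117.70 + $176.14 + $37.84 + $746.11 + $13.91 + $13.37 = $1,105.07
Net pay = $2,782.39 − $1,105.07 = $1,677.32

$1,677.32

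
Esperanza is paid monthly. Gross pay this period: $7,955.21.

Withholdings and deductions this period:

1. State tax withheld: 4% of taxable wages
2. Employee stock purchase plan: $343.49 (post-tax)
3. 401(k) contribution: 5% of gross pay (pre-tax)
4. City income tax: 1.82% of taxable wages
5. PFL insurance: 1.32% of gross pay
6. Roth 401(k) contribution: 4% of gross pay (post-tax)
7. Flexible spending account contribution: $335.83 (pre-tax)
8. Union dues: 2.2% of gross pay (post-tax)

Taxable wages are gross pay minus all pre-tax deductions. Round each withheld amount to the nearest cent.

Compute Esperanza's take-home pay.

$5,859.61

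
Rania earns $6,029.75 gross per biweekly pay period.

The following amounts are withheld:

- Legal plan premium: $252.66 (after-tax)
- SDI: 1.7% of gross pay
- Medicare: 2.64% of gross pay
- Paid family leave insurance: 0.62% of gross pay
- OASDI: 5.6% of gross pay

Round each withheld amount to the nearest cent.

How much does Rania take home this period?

$5,140.34

SDI: $6,029.75 × 0.017 = $102.51
Medicare: $6,029.75 × 0.0264 = $159.19
Paid family leave insurance: $6,029.75 × 0.0062 = $37.38
OASDI: $6,029.75 × 0.056 = $337.67
Legal plan premium: $252.66
Total deductions = $102.51 + $159.19 + $37.38 + $337.67 + $252.66 = $889.41
Net pay = $6,029.75 − $889.41 = $5,140.34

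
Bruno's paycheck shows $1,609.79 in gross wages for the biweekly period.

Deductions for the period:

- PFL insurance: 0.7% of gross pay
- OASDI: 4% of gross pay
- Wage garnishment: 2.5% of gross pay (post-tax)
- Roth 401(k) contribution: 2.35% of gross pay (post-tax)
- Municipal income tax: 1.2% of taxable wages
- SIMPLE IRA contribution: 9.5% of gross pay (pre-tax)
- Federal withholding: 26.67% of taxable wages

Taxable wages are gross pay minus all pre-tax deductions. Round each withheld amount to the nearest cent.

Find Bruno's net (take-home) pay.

SIMPLE IRA contribution: $1,609.79 × 0.095 = $152.93
Taxable wages = $1,609.79 − $152.93 = $1,456.86
Municipal income tax: $1,456.86 × 0.012 = $17.48
Federal withholding: $1,456.86 × 0.2667 = $388.54
PFL insurance: $1,609.79 × 0.007 = $11.27
OASDI: $1,609.79 × 0.04 = $64.39
Roth 401(k) contribution: $1,609.79 × 0.0235 = $37.83
Wage garnishment: $1,609.79 × 0.025 = $40.24
Total deductions = $152.93 + $17.48 + $388.54 + $11.27 + $64.39 + $37.83 + $40.24 = $712.68
Net pay = $1,609.79 − $712.68 = $897.11

$897.11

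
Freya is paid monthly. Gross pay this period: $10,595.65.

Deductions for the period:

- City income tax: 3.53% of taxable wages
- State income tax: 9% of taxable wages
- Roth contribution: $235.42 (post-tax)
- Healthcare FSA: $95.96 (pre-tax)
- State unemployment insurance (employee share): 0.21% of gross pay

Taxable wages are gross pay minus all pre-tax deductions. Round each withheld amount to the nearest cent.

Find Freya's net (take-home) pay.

Healthcare FSA: $95.96
Taxable wages = $10,595.65 − $95.96 = $10,499.69
City income tax: $10,499.69 × 0.0353 = $370.64
State income tax: $10,499.69 × 0.09 = $944.97
State unemployment insurance (employee share): $10,595.65 × 0.0021 = $22.25
Roth contribution: $235.42
Total deductions = $95.96 + $370.64 + $944.97 + $22.25 + $235.42 = $1,669.24
Net pay = $10,595.65 − $1,669.24 = $8,926.41

$8,926.41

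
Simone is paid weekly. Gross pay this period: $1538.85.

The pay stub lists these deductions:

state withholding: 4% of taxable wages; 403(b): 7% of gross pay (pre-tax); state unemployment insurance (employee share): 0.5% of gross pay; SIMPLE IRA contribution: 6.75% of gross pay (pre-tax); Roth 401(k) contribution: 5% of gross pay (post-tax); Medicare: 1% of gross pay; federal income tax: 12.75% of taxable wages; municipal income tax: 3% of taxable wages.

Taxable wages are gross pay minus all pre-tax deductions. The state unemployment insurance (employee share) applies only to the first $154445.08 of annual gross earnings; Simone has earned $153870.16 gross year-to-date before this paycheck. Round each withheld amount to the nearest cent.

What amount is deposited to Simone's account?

$969.92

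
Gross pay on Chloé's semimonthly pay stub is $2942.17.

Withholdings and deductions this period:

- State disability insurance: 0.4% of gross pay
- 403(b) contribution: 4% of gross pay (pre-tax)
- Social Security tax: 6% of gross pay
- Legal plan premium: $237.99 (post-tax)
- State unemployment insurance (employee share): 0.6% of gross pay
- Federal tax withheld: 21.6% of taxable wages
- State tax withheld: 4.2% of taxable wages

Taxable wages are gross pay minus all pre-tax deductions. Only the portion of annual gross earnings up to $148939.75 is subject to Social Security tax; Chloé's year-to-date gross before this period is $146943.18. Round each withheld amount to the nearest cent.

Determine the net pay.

$1708.56

403(b) contribution: $2942.17 × 0.04 = $117.69
Taxable wages = $2942.17 − $117.69 = $2824.48
State tax withheld: $2824.48 × 0.042 = $118.63
Federal tax withheld: $2824.48 × 0.216 = $610.09
Social Security tax: only $148939.75 − $146943.18 = $1996.57 of this check is subject → $1996.57 × 0.06 = $119.79
State unemployment insurance (employee share): $2942.17 × 0.006 = $17.65
State disability insurance: $2942.17 × 0.004 = $11.77
Legal plan premium: $237.99
Total deductions = $117.69 + $118.63 + $610.09 + $119.79 + $17.65 + $11.77 + $237.99 = $1233.61
Net pay = $2942.17 − $1233.61 = $1708.56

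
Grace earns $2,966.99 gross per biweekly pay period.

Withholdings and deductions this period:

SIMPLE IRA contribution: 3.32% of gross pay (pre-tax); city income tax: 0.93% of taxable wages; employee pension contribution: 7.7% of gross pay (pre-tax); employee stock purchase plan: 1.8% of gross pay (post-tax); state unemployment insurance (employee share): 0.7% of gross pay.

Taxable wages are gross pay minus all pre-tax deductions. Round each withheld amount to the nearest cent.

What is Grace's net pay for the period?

Employee pension contribution: $2,966.99 × 0.077 = $228.46
SIMPLE IRA contribution: $2,966.99 × 0.0332 = $98.50
Pre-tax total = $228.46 + $98.50 = $326.96
Taxable wages = $2,966.99 − $326.96 = $2,640.03
City income tax: $2,640.03 × 0.0093 = $24.55
State unemployment insurance (employee share): $2,966.99 × 0.007 = $20.77
Employee stock purchase plan: $2,966.99 × 0.018 = $53.41
Total deductions = $228.46 + $98.50 + $24.55 + $20.77 + $53.41 = $425.69
Net pay = $2,966.99 − $425.69 = $2,541.30

$2,541.30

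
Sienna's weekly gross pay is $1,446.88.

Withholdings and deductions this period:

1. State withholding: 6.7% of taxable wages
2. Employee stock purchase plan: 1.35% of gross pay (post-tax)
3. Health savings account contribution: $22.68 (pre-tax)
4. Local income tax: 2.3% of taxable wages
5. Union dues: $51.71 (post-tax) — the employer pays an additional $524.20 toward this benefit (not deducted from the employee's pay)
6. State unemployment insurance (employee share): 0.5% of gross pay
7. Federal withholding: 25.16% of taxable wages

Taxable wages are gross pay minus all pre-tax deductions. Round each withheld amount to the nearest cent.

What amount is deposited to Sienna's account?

Health savings account contribution: $22.68
Taxable wages = $1,446.88 − $22.68 = $1,424.20
Local income tax: $1,424.20 × 0.023 = $32.76
State withholding: $1,424.20 × 0.067 = $95.42
Federal withholding: $1,424.20 × 0.2516 = $358.33
State unemployment insurance (employee share): $1,446.88 × 0.005 = $7.23
Employee stock purchase plan: $1,446.88 × 0.0135 = $19.53
Union dues: $51.71
(Employer's $524.20 toward union dues is not withheld from the employee.)
Total deductions = $22.68 + $32.76 + $95.42 + $358.33 + $7.23 + $19.53 + $51.71 = $587.66
Net pay = $1,446.88 − $587.66 = $859.22

$859.22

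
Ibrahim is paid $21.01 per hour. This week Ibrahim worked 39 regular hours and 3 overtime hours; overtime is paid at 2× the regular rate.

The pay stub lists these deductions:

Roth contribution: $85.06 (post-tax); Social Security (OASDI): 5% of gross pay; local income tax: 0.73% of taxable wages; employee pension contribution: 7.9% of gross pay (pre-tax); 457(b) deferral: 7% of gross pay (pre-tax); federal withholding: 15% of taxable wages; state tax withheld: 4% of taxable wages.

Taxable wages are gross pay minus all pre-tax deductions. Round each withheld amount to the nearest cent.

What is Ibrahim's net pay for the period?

$513.51

Regular pay: 39 × $21.01 = $819.39
Overtime pay: 3 × $21.01 × 2 = $126.06
Gross pay = $819.39 + $126.06 = $945.45
457(b) deferral: $945.45 × 0.07 = $66.18
Employee pension contribution: $945.45 × 0.079 = $74.69
Pre-tax total = $66.18 + $74.69 = $140.87
Taxable wages = $945.45 − $140.87 = $804.58
State tax withheld: $804.58 × 0.04 = $32.18
Local income tax: $804.58 × 0.0073 = $5.87
Federal withholding: $804.58 × 0.15 = $120.69
Social Security (OASDI): $945.45 × 0.05 = $47.27
Roth contribution: $85.06
Total deductions = $66.18 + $74.69 + $32.18 + $5.87 + $120.69 + $47.27 + $85.06 = $431.94
Net pay = $945.45 − $431.94 = $513.51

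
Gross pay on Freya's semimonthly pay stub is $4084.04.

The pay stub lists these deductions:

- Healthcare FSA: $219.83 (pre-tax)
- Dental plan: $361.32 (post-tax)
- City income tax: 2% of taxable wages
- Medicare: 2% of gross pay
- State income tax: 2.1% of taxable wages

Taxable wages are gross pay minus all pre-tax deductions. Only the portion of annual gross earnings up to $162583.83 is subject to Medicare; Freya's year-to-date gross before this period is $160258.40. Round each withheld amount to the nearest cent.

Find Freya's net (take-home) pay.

$3297.95

Healthcare FSA: $219.83
Taxable wages = $4084.04 − $219.83 = $3864.21
City income tax: $3864.21 × 0.02 = $77.28
State income tax: $3864.21 × 0.021 = $81.15
Medicare: only $162583.83 − $160258.40 = $2325.43 of this check is subject → $2325.43 × 0.02 = $46.51
Dental plan: $361.32
Total deductions = $219.83 + $77.28 + $81.15 + $46.51 + $361.32 = $786.09
Net pay = $4084.04 − $786.09 = $3297.95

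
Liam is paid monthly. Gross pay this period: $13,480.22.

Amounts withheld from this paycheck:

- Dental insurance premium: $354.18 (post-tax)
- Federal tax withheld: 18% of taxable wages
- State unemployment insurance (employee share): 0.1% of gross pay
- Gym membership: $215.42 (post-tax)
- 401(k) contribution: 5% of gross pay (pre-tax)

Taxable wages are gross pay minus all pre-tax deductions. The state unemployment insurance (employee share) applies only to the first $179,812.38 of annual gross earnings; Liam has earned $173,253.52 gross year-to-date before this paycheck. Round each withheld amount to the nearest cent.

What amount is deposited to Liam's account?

$9,924.93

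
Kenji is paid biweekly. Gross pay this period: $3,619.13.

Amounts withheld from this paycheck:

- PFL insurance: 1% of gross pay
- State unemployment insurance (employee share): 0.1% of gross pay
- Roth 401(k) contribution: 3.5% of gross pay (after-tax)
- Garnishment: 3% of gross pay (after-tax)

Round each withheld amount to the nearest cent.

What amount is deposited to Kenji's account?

State unemployment insurance (employee share): $3,619.13 × 0.001 = $3.62
PFL insurance: $3,619.13 × 0.01 = $36.19
Roth 401(k) contribution: $3,619.13 × 0.035 = $126.67
Garnishment: $3,619.13 × 0.03 = $108.57
Total deductions = $3.62 + $36.19 + $126.67 + $108.57 = $275.05
Net pay = $3,619.13 − $275.05 = $3,344.08

$3,344.08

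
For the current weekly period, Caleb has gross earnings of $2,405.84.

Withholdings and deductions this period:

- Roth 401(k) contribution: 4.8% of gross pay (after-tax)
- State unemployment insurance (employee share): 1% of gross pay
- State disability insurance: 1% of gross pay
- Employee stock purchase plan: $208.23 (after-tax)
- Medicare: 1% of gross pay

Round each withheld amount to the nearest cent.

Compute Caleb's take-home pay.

$2,009.95

State disability insurance: $2,405.84 × 0.01 = $24.06
State unemployment insurance (employee share): $2,405.84 × 0.01 = $24.06
Medicare: $2,405.84 × 0.01 = $24.06
Roth 401(k) contribution: $2,405.84 × 0.048 = $115.48
Employee stock purchase plan: $208.23
Total deductions = $24.06 + $24.06 + $24.06 + $115.48 + $208.23 = $395.89
Net pay = $2,405.84 − $395.89 = $2,009.95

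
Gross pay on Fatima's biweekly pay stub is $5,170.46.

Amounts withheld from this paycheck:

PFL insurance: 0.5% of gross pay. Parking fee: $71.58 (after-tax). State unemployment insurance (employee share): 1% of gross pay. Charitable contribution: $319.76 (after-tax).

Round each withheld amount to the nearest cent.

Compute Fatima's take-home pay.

State unemployment insurance (employee share): $5,170.46 × 0.01 = $51.70
PFL insurance: $5,170.46 × 0.005 = $25.85
Parking fee: $71.58
Charitable contribution: $319.76
Total deductions = $51.70 + $25.85 + $71.58 + $319.76 = $468.89
Net pay = $5,170.46 − $468.89 = $4,701.57

$4,701.57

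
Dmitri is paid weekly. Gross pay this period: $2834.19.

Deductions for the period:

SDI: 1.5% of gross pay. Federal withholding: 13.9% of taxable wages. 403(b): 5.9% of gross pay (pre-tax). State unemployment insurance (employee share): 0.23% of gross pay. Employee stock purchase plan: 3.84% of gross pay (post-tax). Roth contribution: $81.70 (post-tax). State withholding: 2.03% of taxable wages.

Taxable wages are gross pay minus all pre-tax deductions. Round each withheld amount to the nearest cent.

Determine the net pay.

$2002.56

403(b): $2834.19 × 0.059 = $167.22
Taxable wages = $2834.19 − $167.22 = $2666.97
State withholding: $2666.97 × 0.0203 = $54.14
Federal withholding: $2666.97 × 0.139 = $370.71
SDI: $2834.19 × 0.015 = $42.51
State unemployment insurance (employee share): $2834.19 × 0.0023 = $6.52
Roth contribution: $81.70
Employee stock purchase plan: $2834.19 × 0.0384 = $108.83
Total deductions = $167.22 + $54.14 + $370.71 + $42.51 + $6.52 + $81.70 + $108.83 = $831.63
Net pay = $2834.19 − $831.63 = $2002.56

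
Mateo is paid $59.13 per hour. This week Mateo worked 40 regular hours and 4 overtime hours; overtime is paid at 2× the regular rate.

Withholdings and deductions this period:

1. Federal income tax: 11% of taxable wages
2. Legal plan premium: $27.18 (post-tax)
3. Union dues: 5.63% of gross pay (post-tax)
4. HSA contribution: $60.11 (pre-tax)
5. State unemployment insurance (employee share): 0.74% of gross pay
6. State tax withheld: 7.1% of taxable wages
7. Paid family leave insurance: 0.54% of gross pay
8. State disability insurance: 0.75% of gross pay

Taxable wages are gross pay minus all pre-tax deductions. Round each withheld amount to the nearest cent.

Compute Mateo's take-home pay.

Regular pay: 40 × $59.13 = $2,365.20
Overtime pay: 4 × $59.13 × 2 = $473.04
Gross pay = $2,365.20 + $473.04 = $2,838.24
HSA contribution: $60.11
Taxable wages = $2,838.24 − $60.11 = $2,778.13
Federal income tax: $2,778.13 × 0.11 = $305.59
State tax withheld: $2,778.13 × 0.071 = $197.25
Paid family leave insurance: $2,838.24 × 0.0054 = $15.33
State unemployment insurance (employee share): $2,838.24 × 0.0074 = $21.00
State disability insurance: $2,838.24 × 0.0075 = $21.29
Legal plan premium: $27.18
Union dues: $2,838.24 × 0.0563 = $159.79
Total deductions = $60.11 + $305.59 + $197.25 + $15.33 + $21.00 + $21.29 + $27.18 + $159.79 = $807.54
Net pay = $2,838.24 − $807.54 = $2,030.70

$2,030.70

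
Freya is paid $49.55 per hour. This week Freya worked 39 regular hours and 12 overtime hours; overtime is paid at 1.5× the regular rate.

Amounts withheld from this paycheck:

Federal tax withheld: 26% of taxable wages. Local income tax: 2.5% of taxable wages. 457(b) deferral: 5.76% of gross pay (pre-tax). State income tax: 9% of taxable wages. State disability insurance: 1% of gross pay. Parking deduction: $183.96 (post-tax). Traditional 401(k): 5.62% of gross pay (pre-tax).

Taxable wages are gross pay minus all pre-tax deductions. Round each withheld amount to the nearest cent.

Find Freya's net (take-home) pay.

Regular pay: 39 × $49.55 = $1932.45
Overtime pay: 12 × $49.55 × 1.5 = $891.90
Gross pay = $1932.45 + $891.90 = $2824.35
457(b) deferral: $2824.35 × 0.0576 = $162.68
Traditional 401(k): $2824.35 × 0.0562 = $158.73
Pre-tax total = $162.68 + $158.73 = $321.41
Taxable wages = $2824.35 − $321.41 = $2502.94
Federal tax withheld: $2502.94 × 0.26 = $650.76
Local income tax: $2502.94 × 0.025 = $62.57
State income tax: $2502.94 × 0.09 = $225.26
State disability insurance: $2824.35 × 0.01 = $28.24
Parking deduction: $183.96
Total deductions = $162.68 + $158.73 + $650.76 + $62.57 + $225.26 + $28.24 + $183.96 = $1472.20
Net pay = $2824.35 − $1472.20 = $1352.15

$1352.15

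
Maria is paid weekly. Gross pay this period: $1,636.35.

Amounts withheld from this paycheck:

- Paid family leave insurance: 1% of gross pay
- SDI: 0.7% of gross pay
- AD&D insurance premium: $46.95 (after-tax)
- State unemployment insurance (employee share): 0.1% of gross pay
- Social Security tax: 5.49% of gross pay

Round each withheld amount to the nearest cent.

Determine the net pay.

SDI: $1,636.35 × 0.007 = $11.45
Paid family leave insurance: $1,636.35 × 0.01 = $16.36
State unemployment insurance (employee share): $1,636.35 × 0.001 = $1.64
Social Security tax: $1,636.35 × 0.0549 = $89.84
AD&D insurance premium: $46.95
Total deductions = $11.45 + $16.36 + $1.64 + $89.84 + $46.95 = $166.24
Net pay = $1,636.35 − $166.24 = $1,470.11

$1,470.11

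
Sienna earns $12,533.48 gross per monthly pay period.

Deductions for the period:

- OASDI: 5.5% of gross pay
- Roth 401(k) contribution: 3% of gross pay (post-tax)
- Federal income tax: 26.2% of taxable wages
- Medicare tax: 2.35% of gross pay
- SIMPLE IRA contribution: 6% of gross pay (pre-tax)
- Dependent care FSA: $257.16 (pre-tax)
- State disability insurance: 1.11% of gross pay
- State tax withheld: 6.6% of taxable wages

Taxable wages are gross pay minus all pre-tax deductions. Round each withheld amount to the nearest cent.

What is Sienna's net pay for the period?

$6,245.34

SIMPLE IRA contribution: $12,533.48 × 0.06 = $752.01
Dependent care FSA: $257.16
Pre-tax total = $752.01 + $257.16 = $1,009.17
Taxable wages = $12,533.48 − $1,009.17 = $11,524.31
State tax withheld: $11,524.31 × 0.066 = $760.60
Federal income tax: $11,524.31 × 0.262 = $3,019.37
State disability insurance: $12,533.48 × 0.0111 = $139.12
Medicare tax: $12,533.48 × 0.0235 = $294.54
OASDI: $12,533.48 × 0.055 = $689.34
Roth 401(k) contribution: $12,533.48 × 0.03 = $376.00
Total deductions = $752.01 + $257.16 + $760.60 + $3,019.37 + $139.12 + $294.54 + $689.34 + $376.00 = $6,288.14
Net pay = $12,533.48 − $6,288.14 = $6,245.34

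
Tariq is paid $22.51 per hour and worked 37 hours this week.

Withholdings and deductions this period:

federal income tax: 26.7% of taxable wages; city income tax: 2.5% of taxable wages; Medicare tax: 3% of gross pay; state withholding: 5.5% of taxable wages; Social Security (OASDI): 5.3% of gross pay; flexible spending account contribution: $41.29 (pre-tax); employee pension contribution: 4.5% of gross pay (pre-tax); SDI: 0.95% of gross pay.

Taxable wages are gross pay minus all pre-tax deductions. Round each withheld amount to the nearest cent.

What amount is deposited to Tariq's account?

Gross pay: 37 × $22.51 = $832.87
Employee pension contribution: $832.87 × 0.045 = $37.48
Flexible spending account contribution: $41.29
Pre-tax total = $37.48 + $41.29 = $78.77
Taxable wages = $832.87 − $78.77 = $754.10
City income tax: $754.10 × 0.025 = $18.85
State withholding: $754.10 × 0.055 = $41.48
Federal income tax: $754.10 × 0.267 = $201.34
Medicare tax: $832.87 × 0.03 = $24.99
SDI: $832.87 × 0.0095 = $7.91
Social Security (OASDI): $832.87 × 0.053 = $44.14
Total deductions = $37.48 + $41.29 + $18.85 + $41.48 + $201.34 + $24.99 + $7.91 + $44.14 = $417.48
Net pay = $832.87 − $417.48 = $415.39

$415.39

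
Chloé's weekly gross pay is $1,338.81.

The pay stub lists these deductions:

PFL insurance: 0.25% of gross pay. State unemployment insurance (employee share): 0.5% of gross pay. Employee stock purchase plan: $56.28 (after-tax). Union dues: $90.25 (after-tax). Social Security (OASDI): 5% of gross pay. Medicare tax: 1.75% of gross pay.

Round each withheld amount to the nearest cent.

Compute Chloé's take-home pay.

Medicare tax: $1,338.81 × 0.0175 = $23.43
PFL insurance: $1,338.81 × 0.0025 = $3.35
Social Security (OASDI): $1,338.81 × 0.05 = $66.94
State unemployment insurance (employee share): $1,338.81 × 0.005 = $6.69
Union dues: $90.25
Employee stock purchase plan: $56.28
Total deductions = $23.43 + $3.35 + $66.94 + $6.69 + $90.25 + $56.28 = $246.94
Net pay = $1,338.81 − $246.94 = $1,091.87

$1,091.87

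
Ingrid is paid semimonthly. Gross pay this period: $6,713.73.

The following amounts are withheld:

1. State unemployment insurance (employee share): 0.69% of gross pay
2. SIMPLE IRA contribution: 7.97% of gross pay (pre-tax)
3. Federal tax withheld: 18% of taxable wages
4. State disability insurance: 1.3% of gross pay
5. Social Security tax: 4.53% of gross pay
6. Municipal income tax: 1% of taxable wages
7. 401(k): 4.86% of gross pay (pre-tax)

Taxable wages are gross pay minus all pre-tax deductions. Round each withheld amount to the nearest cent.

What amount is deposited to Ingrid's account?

$4,302.69

401(k): $6,713.73 × 0.0486 = $326.29
SIMPLE IRA contribution: $6,713.73 × 0.0797 = $535.08
Pre-tax total = $326.29 + $535.08 = $861.37
Taxable wages = $6,713.73 − $861.37 = $5,852.36
Municipal income tax: $5,852.36 × 0.01 = $58.52
Federal tax withheld: $5,852.36 × 0.18 = $1,053.42
State disability insurance: $6,713.73 × 0.013 = $87.28
Social Security tax: $6,713.73 × 0.0453 = $304.13
State unemployment insurance (employee share): $6,713.73 × 0.0069 = $46.32
Total deductions = $326.29 + $535.08 + $58.52 + $1,053.42 + $87.28 + $304.13 + $46.32 = $2,411.04
Net pay = $6,713.73 − $2,411.04 = $4,302.69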